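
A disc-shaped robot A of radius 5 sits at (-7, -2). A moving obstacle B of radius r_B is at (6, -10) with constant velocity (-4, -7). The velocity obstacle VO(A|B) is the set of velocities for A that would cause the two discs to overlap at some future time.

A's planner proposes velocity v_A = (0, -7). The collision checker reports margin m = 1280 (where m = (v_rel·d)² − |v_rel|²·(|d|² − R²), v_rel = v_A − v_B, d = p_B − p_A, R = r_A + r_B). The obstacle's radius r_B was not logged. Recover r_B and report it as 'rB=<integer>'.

m = 1280
d = (13, -8);  v_rel = (4, 0),  |v_rel|² = 16
v_rel×d = (4)·(-8) − (0)·(13) = -32
since m = R²·16 − (-32)²:  R² = (1024 + 1280) / 16 = 144
R = √144 = 12  ⇒  r_B = 12 − 5 = 7

rB=7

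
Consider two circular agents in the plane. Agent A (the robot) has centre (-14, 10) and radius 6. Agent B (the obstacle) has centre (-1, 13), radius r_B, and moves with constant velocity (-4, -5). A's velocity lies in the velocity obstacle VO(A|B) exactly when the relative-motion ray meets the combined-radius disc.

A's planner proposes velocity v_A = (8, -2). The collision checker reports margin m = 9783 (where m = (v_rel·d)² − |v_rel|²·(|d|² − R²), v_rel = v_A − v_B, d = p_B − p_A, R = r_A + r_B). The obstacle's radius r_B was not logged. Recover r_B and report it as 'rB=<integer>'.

m = 9783
d = (13, 3);  v_rel = (12, 3),  |v_rel|² = 153
v_rel×d = (12)·(3) − (3)·(13) = -3
since m = R²·153 − (-3)²:  R² = (9 + 9783) / 153 = 64
R = √64 = 8  ⇒  r_B = 8 − 6 = 2

rB=2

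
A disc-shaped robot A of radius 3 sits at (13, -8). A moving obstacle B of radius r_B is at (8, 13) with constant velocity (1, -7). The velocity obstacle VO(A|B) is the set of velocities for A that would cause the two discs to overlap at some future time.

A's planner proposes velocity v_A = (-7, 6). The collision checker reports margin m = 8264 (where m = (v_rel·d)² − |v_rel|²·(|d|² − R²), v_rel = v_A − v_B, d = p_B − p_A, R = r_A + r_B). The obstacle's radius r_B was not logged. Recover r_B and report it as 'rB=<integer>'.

m = 8264
d = (-5, 21);  v_rel = (-8, 13),  |v_rel|² = 233
v_rel×d = (-8)·(21) − (13)·(-5) = -103
since m = R²·233 − (-103)²:  R² = (10609 + 8264) / 233 = 81
R = √81 = 9  ⇒  r_B = 9 − 3 = 6

rB=6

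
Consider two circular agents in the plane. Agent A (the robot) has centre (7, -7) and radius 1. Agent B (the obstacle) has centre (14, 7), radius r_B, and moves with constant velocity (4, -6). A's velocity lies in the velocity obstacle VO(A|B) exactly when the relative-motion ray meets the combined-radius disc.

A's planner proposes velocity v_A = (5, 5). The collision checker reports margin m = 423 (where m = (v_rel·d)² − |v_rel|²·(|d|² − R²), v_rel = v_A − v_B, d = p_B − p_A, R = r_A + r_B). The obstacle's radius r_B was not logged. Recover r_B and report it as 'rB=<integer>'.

m = 423
d = (7, 14);  v_rel = (1, 11),  |v_rel|² = 122
v_rel×d = (1)·(14) − (11)·(7) = -63
since m = R²·122 − (-63)²:  R² = (3969 + 423) / 122 = 36
R = √36 = 6  ⇒  r_B = 6 − 1 = 5

rB=5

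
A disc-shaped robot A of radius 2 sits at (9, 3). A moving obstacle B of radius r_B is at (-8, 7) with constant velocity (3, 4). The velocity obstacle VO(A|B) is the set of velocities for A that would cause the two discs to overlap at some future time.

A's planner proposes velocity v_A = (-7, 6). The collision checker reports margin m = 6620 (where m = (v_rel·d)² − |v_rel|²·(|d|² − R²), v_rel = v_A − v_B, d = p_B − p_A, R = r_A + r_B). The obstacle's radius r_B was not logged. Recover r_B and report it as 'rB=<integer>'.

m = 6620
d = (-17, 4);  v_rel = (-10, 2),  |v_rel|² = 104
v_rel×d = (-10)·(4) − (2)·(-17) = -6
since m = R²·104 − (-6)²:  R² = (36 + 6620) / 104 = 64
R = √64 = 8  ⇒  r_B = 8 − 2 = 6

rB=6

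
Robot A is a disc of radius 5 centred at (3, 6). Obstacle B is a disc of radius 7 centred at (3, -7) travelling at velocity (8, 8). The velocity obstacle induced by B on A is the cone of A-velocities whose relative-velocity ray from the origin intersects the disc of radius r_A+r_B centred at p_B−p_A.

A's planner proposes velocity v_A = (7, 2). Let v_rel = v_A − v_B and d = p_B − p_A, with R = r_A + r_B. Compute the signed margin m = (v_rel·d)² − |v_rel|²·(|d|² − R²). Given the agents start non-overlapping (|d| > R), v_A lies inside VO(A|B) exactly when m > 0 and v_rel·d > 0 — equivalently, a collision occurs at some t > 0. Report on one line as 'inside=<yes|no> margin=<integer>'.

d = (0, -13),  |d|² = 169;  R = 5+7 = 12,  c = 169−12² = 25
v_rel = (-1, -6),  |v_rel|² = 37;  v_rel·d = (-1)·(0) + (-6)·(-13) = 78
37·t² − 156·t + 25 = 0  ⇒  m = 78² − 37·25 = 5159
m = 5159 > 0,  v_rel·d = 78 > 0  ⇒  inside

inside=yes margin=5159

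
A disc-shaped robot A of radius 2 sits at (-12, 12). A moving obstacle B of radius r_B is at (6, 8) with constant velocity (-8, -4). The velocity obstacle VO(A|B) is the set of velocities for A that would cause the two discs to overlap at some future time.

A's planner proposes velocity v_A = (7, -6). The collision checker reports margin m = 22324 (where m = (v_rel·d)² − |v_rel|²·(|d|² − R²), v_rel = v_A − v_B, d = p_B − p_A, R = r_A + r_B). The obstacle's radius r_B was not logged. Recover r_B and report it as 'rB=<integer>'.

m = 22324
d = (18, -4);  v_rel = (15, -2),  |v_rel|² = 229
v_rel×d = (15)·(-4) − (-2)·(18) = -24
since m = R²·229 − (-24)²:  R² = (576 + 22324) / 229 = 100
R = √100 = 10  ⇒  r_B = 10 − 2 = 8

rB=8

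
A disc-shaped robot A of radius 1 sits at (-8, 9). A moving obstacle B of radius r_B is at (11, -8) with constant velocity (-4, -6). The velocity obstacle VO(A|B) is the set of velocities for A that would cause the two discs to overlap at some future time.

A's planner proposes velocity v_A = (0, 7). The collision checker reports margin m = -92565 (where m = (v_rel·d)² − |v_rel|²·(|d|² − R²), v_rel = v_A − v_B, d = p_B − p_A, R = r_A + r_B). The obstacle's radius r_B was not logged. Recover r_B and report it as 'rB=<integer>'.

m = -92565
d = (19, -17);  v_rel = (4, 13),  |v_rel|² = 185
v_rel×d = (4)·(-17) − (13)·(19) = -315
since m = R²·185 − (-315)²:  R² = (99225 + -92565) / 185 = 36
R = √36 = 6  ⇒  r_B = 6 − 1 = 5

rB=5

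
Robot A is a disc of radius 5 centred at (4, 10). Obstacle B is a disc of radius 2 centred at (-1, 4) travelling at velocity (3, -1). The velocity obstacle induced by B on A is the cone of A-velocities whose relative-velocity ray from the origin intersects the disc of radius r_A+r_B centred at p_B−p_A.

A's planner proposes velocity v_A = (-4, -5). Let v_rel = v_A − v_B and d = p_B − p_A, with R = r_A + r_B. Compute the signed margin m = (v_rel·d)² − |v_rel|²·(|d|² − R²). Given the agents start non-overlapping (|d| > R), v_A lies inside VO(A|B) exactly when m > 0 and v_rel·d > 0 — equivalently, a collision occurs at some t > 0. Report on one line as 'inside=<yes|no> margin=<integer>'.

d = (-5, -6),  |d|² = 61;  R = 5+2 = 7,  c = 61−7² = 12
v_rel = (-7, -4),  |v_rel|² = 65;  v_rel·d = (-7)·(-5) + (-4)·(-6) = 59
65·t² − 118·t + 12 = 0  ⇒  m = 59² − 65·12 = 2701
m = 2701 > 0,  v_rel·d = 59 > 0  ⇒  inside

inside=yes margin=2701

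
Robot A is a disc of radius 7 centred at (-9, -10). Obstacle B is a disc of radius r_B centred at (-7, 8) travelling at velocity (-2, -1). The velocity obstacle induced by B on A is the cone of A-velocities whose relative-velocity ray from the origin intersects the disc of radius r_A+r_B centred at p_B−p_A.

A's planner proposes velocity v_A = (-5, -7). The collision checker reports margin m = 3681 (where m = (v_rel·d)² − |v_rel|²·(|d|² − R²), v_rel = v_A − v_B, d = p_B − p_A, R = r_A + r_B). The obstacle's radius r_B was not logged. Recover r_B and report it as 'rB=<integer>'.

m = 3681
d = (2, 18);  v_rel = (-3, -6),  |v_rel|² = 45
v_rel×d = (-3)·(18) − (-6)·(2) = -42
since m = R²·45 − (-42)²:  R² = (1764 + 3681) / 45 = 121
R = √121 = 11  ⇒  r_B = 11 − 7 = 4

rB=4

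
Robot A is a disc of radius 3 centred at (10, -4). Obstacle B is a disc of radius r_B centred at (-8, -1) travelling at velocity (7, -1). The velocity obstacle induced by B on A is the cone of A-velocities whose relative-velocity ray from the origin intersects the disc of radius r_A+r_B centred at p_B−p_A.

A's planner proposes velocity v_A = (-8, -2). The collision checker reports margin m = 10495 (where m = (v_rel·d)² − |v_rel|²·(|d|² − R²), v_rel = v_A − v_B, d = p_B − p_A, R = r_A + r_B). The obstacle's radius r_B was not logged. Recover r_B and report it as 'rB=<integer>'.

m = 10495
d = (-18, 3);  v_rel = (-15, -1),  |v_rel|² = 226
v_rel×d = (-15)·(3) − (-1)·(-18) = -63
since m = R²·226 − (-63)²:  R² = (3969 + 10495) / 226 = 64
R = √64 = 8  ⇒  r_B = 8 − 3 = 5

rB=5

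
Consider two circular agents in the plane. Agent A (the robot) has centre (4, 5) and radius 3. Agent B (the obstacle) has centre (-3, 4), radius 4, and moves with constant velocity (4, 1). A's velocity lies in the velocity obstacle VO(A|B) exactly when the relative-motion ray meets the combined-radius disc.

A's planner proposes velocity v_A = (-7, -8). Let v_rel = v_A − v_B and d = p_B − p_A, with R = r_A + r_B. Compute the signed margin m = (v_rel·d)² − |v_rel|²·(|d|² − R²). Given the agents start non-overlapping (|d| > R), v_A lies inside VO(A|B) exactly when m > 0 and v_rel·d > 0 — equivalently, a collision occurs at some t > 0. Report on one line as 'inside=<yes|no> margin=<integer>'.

d = (-7, -1),  |d|² = 50;  R = 3+4 = 7,  c = 50−7² = 1
v_rel = (-11, -9),  |v_rel|² = 202;  v_rel·d = (-11)·(-7) + (-9)·(-1) = 86
202·t² − 172·t + 1 = 0  ⇒  m = 86² − 202·1 = 7194
m = 7194 > 0,  v_rel·d = 86 > 0  ⇒  inside

inside=yes margin=7194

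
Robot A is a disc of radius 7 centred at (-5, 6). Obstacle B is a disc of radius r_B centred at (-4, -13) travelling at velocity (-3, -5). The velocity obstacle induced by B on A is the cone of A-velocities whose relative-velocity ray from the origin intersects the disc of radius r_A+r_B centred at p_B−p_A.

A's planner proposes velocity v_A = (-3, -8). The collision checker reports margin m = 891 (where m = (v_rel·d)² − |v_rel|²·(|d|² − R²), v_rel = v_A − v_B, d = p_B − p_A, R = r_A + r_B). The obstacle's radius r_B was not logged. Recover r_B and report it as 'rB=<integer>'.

m = 891
d = (1, -19);  v_rel = (0, -3),  |v_rel|² = 9
v_rel×d = (0)·(-19) − (-3)·(1) = 3
since m = R²·9 − 3²:  R² = (9 + 891) / 9 = 100
R = √100 = 10  ⇒  r_B = 10 − 7 = 3

rB=3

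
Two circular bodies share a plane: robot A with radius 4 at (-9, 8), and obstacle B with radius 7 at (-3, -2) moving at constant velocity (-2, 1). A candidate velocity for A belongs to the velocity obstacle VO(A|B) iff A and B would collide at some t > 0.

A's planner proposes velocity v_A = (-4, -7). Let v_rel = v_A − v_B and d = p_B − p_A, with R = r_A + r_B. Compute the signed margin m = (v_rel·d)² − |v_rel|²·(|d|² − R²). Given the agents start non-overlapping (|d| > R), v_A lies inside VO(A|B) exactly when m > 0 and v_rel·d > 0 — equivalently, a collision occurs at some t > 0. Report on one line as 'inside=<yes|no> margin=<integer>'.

d = (6, -10),  |d|² = 136;  R = 4+7 = 11,  c = 136−11² = 15
v_rel = (-2, -8),  |v_rel|² = 68;  v_rel·d = (-2)·(6) + (-8)·(-10) = 68
68·t² − 136·t + 15 = 0  ⇒  m = 68² − 68·15 = 3604
m = 3604 > 0,  v_rel·d = 68 > 0  ⇒  inside

inside=yes margin=3604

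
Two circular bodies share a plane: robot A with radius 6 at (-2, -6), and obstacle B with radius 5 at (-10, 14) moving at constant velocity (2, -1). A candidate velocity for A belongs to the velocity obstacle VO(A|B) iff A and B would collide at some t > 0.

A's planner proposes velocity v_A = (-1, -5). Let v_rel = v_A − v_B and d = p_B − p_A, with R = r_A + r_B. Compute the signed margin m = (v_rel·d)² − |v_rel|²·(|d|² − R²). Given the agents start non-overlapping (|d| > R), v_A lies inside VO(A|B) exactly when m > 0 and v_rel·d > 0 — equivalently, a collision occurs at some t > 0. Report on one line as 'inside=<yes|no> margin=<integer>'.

d = (-8, 20),  |d|² = 464;  R = 6+5 = 11,  c = 464−11² = 343
v_rel = (-3, -4),  |v_rel|² = 25;  v_rel·d = (-3)·(-8) + (-4)·(20) = -56
25·t² + 112·t + 343 = 0  ⇒  m = (-56)² − 25·343 = -5439
m = -5439 < 0,  v_rel·d = -56 < 0  ⇒  outside

inside=no margin=-5439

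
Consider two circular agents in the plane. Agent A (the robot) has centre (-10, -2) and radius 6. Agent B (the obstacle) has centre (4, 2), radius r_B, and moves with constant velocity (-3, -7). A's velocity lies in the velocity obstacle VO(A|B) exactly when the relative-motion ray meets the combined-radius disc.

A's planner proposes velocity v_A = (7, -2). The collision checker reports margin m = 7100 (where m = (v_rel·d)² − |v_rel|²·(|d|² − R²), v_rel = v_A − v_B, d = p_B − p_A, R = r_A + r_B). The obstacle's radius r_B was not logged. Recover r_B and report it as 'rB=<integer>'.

m = 7100
d = (14, 4);  v_rel = (10, 5),  |v_rel|² = 125
v_rel×d = (10)·(4) − (5)·(14) = -30
since m = R²·125 − (-30)²:  R² = (900 + 7100) / 125 = 64
R = √64 = 8  ⇒  r_B = 8 − 6 = 2

rB=2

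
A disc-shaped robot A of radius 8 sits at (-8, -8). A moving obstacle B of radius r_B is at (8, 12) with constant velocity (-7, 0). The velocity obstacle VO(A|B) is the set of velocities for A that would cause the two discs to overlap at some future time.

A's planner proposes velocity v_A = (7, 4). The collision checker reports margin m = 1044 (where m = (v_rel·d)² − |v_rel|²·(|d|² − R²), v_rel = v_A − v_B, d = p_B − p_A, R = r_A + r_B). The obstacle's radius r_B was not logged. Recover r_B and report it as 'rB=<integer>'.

m = 1044
d = (16, 20);  v_rel = (14, 4),  |v_rel|² = 212
v_rel×d = (14)·(20) − (4)·(16) = 216
since m = R²·212 − 216²:  R² = (46656 + 1044) / 212 = 225
R = √225 = 15  ⇒  r_B = 15 − 8 = 7

rB=7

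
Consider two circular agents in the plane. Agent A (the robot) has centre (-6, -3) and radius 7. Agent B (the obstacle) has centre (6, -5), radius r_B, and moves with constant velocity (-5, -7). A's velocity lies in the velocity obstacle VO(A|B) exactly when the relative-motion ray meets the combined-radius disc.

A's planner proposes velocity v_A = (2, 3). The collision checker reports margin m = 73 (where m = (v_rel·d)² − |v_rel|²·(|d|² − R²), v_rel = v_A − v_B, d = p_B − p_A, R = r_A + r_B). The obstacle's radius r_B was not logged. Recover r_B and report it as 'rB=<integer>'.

m = 73
d = (12, -2);  v_rel = (7, 10),  |v_rel|² = 149
v_rel×d = (7)·(-2) − (10)·(12) = -134
since m = R²·149 − (-134)²:  R² = (17956 + 73) / 149 = 121
R = √121 = 11  ⇒  r_B = 11 − 7 = 4

rB=4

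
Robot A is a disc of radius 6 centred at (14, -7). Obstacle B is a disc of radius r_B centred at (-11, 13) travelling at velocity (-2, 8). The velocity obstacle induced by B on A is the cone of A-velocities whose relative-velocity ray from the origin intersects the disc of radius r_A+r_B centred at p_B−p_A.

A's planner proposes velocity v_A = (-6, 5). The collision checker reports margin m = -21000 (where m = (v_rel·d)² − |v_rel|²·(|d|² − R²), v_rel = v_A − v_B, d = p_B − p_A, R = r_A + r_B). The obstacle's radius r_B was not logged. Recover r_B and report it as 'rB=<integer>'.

m = -21000
d = (-25, 20);  v_rel = (-4, -3),  |v_rel|² = 25
v_rel×d = (-4)·(20) − (-3)·(-25) = -155
since m = R²·25 − (-155)²:  R² = (24025 + -21000) / 25 = 121
R = √121 = 11  ⇒  r_B = 11 − 6 = 5

rB=5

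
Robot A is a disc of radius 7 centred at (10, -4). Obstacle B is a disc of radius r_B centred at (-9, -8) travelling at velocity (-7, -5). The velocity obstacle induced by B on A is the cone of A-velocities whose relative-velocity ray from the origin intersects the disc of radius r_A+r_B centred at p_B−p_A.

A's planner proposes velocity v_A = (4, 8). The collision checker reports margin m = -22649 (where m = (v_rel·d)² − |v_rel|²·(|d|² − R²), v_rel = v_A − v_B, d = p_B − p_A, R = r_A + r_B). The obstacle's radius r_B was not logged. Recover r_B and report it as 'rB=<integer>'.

m = -22649
d = (-19, -4);  v_rel = (11, 13),  |v_rel|² = 290
v_rel×d = (11)·(-4) − (13)·(-19) = 203
since m = R²·290 − 203²:  R² = (41209 + -22649) / 290 = 64
R = √64 = 8  ⇒  r_B = 8 − 7 = 1

rB=1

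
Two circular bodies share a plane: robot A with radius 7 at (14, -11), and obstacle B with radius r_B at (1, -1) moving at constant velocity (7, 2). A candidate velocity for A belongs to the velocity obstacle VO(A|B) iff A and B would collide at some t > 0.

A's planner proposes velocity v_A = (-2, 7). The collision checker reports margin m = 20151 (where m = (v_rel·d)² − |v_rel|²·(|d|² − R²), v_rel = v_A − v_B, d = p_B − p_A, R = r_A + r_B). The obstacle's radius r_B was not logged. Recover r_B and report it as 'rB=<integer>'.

m = 20151
d = (-13, 10);  v_rel = (-9, 5),  |v_rel|² = 106
v_rel×d = (-9)·(10) − (5)·(-13) = -25
since m = R²·106 − (-25)²:  R² = (625 + 20151) / 106 = 196
R = √196 = 14  ⇒  r_B = 14 − 7 = 7

rB=7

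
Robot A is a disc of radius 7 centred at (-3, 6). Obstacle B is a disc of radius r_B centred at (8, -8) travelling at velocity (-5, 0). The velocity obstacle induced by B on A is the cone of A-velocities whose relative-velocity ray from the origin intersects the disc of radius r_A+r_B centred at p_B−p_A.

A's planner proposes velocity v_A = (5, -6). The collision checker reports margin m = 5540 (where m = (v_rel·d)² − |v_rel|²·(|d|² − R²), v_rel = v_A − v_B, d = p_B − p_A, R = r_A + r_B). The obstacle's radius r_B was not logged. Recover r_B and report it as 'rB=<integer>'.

m = 5540
d = (11, -14);  v_rel = (10, -6),  |v_rel|² = 136
v_rel×d = (10)·(-14) − (-6)·(11) = -74
since m = R²·136 − (-74)²:  R² = (5476 + 5540) / 136 = 81
R = √81 = 9  ⇒  r_B = 9 − 7 = 2

rB=2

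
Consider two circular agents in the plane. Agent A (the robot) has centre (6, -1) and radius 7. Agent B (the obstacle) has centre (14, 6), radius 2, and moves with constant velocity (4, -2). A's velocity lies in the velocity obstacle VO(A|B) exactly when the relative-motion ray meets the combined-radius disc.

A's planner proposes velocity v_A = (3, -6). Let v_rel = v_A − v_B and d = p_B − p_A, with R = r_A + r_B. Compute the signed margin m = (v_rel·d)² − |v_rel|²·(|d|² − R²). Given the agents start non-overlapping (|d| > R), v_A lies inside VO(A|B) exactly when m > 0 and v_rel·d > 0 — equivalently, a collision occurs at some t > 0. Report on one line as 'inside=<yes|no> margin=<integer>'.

d = (8, 7),  |d|² = 113;  R = 7+2 = 9,  c = 113−9² = 32
v_rel = (-1, -4),  |v_rel|² = 17;  v_rel·d = (-1)·(8) + (-4)·(7) = -36
17·t² + 72·t + 32 = 0  ⇒  m = (-36)² − 17·32 = 752
m = 752 > 0,  v_rel·d = -36 < 0  ⇒  outside

inside=no margin=752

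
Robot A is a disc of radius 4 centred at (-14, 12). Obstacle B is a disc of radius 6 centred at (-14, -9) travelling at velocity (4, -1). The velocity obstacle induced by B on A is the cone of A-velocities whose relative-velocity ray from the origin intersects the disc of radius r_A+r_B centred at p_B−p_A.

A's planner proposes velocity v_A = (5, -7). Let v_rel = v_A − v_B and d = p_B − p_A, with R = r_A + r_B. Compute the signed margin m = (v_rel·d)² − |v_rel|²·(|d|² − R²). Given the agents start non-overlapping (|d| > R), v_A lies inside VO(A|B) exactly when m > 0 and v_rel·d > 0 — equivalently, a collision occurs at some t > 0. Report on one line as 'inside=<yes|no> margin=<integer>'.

d = (0, -21),  |d|² = 441;  R = 4+6 = 10,  c = 441−10² = 341
v_rel = (1, -6),  |v_rel|² = 37;  v_rel·d = (1)·(0) + (-6)·(-21) = 126
37·t² − 252·t + 341 = 0  ⇒  m = 126² − 37·341 = 3259
m = 3259 > 0,  v_rel·d = 126 > 0  ⇒  inside

inside=yes margin=3259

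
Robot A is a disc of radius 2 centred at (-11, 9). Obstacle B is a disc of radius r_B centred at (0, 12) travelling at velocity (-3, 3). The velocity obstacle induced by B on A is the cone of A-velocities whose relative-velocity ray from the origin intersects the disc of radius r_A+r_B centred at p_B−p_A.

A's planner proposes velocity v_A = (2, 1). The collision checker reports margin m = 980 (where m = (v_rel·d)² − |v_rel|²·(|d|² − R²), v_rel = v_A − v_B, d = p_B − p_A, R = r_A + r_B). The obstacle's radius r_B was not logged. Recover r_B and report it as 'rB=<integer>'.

m = 980
d = (11, 3);  v_rel = (5, -2),  |v_rel|² = 29
v_rel×d = (5)·(3) − (-2)·(11) = 37
since m = R²·29 − 37²:  R² = (1369 + 980) / 29 = 81
R = √81 = 9  ⇒  r_B = 9 − 2 = 7

rB=7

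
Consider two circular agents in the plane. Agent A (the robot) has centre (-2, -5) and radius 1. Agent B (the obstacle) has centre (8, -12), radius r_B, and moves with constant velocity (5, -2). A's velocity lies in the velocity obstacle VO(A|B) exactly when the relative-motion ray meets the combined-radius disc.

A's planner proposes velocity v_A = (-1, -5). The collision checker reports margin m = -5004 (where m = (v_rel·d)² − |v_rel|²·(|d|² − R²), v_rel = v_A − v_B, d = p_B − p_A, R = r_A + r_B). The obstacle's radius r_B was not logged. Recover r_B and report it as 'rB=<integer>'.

m = -5004
d = (10, -7);  v_rel = (-6, -3),  |v_rel|² = 45
v_rel×d = (-6)·(-7) − (-3)·(10) = 72
since m = R²·45 − 72²:  R² = (5184 + -5004) / 45 = 4
R = √4 = 2  ⇒  r_B = 2 − 1 = 1

rB=1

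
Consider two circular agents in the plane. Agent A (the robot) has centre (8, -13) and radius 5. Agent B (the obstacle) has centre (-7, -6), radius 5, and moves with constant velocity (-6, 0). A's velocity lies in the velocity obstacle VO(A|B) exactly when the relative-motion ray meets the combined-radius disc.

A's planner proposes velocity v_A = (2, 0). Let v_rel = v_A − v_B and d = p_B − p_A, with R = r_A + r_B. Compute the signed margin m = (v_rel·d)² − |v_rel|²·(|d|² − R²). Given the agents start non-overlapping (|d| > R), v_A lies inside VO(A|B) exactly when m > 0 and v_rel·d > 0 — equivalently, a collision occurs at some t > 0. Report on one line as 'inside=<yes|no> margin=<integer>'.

d = (-15, 7),  |d|² = 274;  R = 5+5 = 10,  c = 274−10² = 174
v_rel = (8, 0),  |v_rel|² = 64;  v_rel·d = (8)·(-15) + (0)·(7) = -120
64·t² + 240·t + 174 = 0  ⇒  m = (-120)² − 64·174 = 3264
m = 3264 > 0,  v_rel·d = -120 < 0  ⇒  outside

inside=no margin=3264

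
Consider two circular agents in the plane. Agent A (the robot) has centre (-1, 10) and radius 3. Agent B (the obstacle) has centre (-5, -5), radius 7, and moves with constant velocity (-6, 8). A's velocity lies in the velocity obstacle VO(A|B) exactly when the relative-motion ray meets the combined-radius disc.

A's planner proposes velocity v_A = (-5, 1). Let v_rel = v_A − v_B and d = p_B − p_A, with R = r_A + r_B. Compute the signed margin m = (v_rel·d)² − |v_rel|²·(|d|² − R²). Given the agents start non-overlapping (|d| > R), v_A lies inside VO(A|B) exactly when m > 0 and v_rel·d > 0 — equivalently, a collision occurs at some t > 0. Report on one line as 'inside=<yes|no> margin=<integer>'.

d = (-4, -15),  |d|² = 241;  R = 3+7 = 10,  c = 241−10² = 141
v_rel = (1, -7),  |v_rel|² = 50;  v_rel·d = (1)·(-4) + (-7)·(-15) = 101
50·t² − 202·t + 141 = 0  ⇒  m = 101² − 50·141 = 3151
m = 3151 > 0,  v_rel·d = 101 > 0  ⇒  inside

inside=yes margin=3151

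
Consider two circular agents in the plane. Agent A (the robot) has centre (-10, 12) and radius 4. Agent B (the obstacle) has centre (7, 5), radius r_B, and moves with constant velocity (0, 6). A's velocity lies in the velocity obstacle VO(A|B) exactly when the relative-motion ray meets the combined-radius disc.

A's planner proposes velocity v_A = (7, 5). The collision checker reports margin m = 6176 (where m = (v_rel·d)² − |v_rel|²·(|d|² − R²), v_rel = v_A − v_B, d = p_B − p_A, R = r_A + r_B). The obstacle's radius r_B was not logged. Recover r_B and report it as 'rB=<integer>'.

m = 6176
d = (17, -7);  v_rel = (7, -1),  |v_rel|² = 50
v_rel×d = (7)·(-7) − (-1)·(17) = -32
since m = R²·50 − (-32)²:  R² = (1024 + 6176) / 50 = 144
R = √144 = 12  ⇒  r_B = 12 − 4 = 8

rB=8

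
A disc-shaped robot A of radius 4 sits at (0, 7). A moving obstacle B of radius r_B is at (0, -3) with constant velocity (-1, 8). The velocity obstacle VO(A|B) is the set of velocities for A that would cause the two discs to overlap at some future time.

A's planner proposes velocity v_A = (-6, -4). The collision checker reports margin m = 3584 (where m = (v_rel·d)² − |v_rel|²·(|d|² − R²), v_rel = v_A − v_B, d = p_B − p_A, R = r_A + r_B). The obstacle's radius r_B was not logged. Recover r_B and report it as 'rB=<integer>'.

m = 3584
d = (0, -10);  v_rel = (-5, -12),  |v_rel|² = 169
v_rel×d = (-5)·(-10) − (-12)·(0) = 50
since m = R²·169 − 50²:  R² = (2500 + 3584) / 169 = 36
R = √36 = 6  ⇒  r_B = 6 − 4 = 2

rB=2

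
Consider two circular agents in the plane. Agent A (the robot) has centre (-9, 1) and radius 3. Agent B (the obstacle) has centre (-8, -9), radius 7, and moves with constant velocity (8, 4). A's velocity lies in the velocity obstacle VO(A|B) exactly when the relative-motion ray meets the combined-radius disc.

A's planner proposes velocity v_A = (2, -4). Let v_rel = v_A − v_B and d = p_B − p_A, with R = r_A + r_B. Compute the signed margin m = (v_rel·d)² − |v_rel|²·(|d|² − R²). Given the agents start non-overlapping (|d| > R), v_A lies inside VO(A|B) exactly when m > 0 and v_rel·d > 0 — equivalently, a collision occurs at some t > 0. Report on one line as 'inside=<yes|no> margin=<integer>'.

d = (1, -10),  |d|² = 101;  R = 3+7 = 10,  c = 101−10² = 1
v_rel = (-6, -8),  |v_rel|² = 100;  v_rel·d = (-6)·(1) + (-8)·(-10) = 74
100·t² − 148·t + 1 = 0  ⇒  m = 74² − 100·1 = 5376
m = 5376 > 0,  v_rel·d = 74 > 0  ⇒  inside

inside=yes margin=5376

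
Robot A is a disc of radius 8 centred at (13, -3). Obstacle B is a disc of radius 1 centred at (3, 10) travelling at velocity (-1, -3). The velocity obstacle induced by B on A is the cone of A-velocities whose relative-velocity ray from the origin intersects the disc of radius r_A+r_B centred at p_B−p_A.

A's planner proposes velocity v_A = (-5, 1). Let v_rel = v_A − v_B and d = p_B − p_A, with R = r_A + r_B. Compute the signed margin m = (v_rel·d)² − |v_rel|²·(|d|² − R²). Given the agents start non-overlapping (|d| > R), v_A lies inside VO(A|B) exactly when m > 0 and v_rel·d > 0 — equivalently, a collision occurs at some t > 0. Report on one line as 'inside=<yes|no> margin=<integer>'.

d = (-10, 13),  |d|² = 269;  R = 8+1 = 9,  c = 269−9² = 188
v_rel = (-4, 4),  |v_rel|² = 32;  v_rel·d = (-4)·(-10) + (4)·(13) = 92
32·t² − 184·t + 188 = 0  ⇒  m = 92² − 32·188 = 2448
m = 2448 > 0,  v_rel·d = 92 > 0  ⇒  inside

inside=yes margin=2448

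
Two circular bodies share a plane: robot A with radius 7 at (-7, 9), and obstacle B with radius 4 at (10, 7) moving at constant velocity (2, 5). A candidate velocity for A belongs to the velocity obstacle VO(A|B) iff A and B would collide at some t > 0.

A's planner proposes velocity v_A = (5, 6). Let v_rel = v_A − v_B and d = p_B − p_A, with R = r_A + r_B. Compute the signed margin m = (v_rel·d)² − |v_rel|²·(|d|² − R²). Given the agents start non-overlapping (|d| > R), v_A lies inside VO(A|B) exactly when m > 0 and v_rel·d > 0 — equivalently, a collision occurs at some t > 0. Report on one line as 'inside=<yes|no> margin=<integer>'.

d = (17, -2),  |d|² = 293;  R = 7+4 = 11,  c = 293−11² = 172
v_rel = (3, 1),  |v_rel|² = 10;  v_rel·d = (3)·(17) + (1)·(-2) = 49
10·t² − 98·t + 172 = 0  ⇒  m = 49² − 10·172 = 681
m = 681 > 0,  v_rel·d = 49 > 0  ⇒  inside

inside=yes margin=681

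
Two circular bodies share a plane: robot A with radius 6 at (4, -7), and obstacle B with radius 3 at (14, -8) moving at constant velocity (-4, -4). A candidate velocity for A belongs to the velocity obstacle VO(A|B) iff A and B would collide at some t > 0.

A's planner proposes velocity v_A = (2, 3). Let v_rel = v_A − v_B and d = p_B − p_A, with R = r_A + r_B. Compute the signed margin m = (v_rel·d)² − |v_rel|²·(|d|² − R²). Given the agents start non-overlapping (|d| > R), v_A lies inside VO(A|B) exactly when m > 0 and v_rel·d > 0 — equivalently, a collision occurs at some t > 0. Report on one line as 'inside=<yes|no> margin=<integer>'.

d = (10, -1),  |d|² = 101;  R = 6+3 = 9,  c = 101−9² = 20
v_rel = (6, 7),  |v_rel|² = 85;  v_rel·d = (6)·(10) + (7)·(-1) = 53
85·t² − 106·t + 20 = 0  ⇒  m = 53² − 85·20 = 1109
m = 1109 > 0,  v_rel·d = 53 > 0  ⇒  inside

inside=yes margin=1109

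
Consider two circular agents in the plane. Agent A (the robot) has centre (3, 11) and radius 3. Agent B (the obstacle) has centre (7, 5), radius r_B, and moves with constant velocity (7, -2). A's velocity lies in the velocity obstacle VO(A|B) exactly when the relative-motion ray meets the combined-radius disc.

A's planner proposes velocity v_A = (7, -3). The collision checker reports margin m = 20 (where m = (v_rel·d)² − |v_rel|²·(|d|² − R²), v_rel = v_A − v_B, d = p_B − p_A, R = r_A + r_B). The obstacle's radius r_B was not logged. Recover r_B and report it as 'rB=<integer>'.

m = 20
d = (4, -6);  v_rel = (0, -1),  |v_rel|² = 1
v_rel×d = (0)·(-6) − (-1)·(4) = 4
since m = R²·1 − 4²:  R² = (16 + 20) / 1 = 36
R = √36 = 6  ⇒  r_B = 6 − 3 = 3

rB=3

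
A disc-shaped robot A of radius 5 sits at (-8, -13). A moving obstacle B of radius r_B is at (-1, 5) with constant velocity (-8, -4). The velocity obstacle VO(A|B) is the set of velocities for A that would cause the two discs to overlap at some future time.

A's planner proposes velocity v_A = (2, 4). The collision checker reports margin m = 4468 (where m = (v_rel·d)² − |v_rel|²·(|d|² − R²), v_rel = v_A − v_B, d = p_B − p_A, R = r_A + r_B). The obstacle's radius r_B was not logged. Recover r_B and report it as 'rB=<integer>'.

m = 4468
d = (7, 18);  v_rel = (10, 8),  |v_rel|² = 164
v_rel×d = (10)·(18) − (8)·(7) = 124
since m = R²·164 − 124²:  R² = (15376 + 4468) / 164 = 121
R = √121 = 11  ⇒  r_B = 11 − 5 = 6

rB=6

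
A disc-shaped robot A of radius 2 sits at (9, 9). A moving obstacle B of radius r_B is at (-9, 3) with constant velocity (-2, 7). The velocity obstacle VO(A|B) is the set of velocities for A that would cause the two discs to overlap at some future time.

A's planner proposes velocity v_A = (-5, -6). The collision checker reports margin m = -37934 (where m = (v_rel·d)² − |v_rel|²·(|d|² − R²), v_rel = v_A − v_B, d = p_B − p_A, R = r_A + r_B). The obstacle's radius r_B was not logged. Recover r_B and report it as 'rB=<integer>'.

m = -37934
d = (-18, -6);  v_rel = (-3, -13),  |v_rel|² = 178
v_rel×d = (-3)·(-6) − (-13)·(-18) = -216
since m = R²·178 − (-216)²:  R² = (46656 + -37934) / 178 = 49
R = √49 = 7  ⇒  r_B = 7 − 2 = 5

rB=5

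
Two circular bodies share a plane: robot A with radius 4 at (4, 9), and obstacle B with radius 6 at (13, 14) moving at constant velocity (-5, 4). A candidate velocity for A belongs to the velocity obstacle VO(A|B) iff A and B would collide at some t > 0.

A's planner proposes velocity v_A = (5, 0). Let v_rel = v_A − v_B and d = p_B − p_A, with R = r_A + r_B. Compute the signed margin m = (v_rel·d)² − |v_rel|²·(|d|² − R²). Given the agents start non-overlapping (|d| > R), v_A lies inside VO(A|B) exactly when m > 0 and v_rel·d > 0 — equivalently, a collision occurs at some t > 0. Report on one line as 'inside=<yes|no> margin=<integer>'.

d = (9, 5),  |d|² = 106;  R = 4+6 = 10,  c = 106−10² = 6
v_rel = (10, -4),  |v_rel|² = 116;  v_rel·d = (10)·(9) + (-4)·(5) = 70
116·t² − 140·t + 6 = 0  ⇒  m = 70² − 116·6 = 4204
m = 4204 > 0,  v_rel·d = 70 > 0  ⇒  inside

inside=yes margin=4204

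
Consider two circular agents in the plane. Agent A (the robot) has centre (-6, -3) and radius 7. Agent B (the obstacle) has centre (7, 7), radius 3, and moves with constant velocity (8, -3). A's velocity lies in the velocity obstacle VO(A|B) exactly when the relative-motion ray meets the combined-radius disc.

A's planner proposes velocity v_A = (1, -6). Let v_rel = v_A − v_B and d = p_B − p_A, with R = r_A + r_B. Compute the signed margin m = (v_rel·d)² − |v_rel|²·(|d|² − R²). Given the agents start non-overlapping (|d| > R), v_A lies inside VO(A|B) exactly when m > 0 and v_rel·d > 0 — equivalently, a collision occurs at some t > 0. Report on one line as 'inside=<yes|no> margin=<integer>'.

d = (13, 10),  |d|² = 269;  R = 7+3 = 10,  c = 269−10² = 169
v_rel = (-7, -3),  |v_rel|² = 58;  v_rel·d = (-7)·(13) + (-3)·(10) = -121
58·t² + 242·t + 169 = 0  ⇒  m = (-121)² − 58·169 = 4839
m = 4839 > 0,  v_rel·d = -121 < 0  ⇒  outside

inside=no margin=4839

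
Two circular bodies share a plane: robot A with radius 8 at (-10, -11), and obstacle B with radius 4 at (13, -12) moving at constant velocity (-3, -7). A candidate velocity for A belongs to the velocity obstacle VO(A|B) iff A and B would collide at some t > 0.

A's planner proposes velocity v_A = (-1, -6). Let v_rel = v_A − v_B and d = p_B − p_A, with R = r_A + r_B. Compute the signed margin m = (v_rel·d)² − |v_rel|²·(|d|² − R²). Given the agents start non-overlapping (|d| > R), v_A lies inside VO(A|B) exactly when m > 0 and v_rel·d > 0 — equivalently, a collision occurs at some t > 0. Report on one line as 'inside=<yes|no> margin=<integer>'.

d = (23, -1),  |d|² = 530;  R = 8+4 = 12,  c = 530−12² = 386
v_rel = (2, 1),  |v_rel|² = 5;  v_rel·d = (2)·(23) + (1)·(-1) = 45
5·t² − 90·t + 386 = 0  ⇒  m = 45² − 5·386 = 95
m = 95 > 0,  v_rel·d = 45 > 0  ⇒  inside

inside=yes margin=95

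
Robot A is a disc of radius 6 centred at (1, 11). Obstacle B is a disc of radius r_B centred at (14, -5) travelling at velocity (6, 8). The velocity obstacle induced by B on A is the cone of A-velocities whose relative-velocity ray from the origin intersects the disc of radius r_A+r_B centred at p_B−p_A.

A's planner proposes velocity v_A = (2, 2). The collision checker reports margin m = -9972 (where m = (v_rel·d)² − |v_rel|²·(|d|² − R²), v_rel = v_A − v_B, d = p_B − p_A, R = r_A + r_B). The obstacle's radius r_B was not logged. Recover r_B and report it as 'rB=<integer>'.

m = -9972
d = (13, -16);  v_rel = (-4, -6),  |v_rel|² = 52
v_rel×d = (-4)·(-16) − (-6)·(13) = 142
since m = R²·52 − 142²:  R² = (20164 + -9972) / 52 = 196
R = √196 = 14  ⇒  r_B = 14 − 6 = 8

rB=8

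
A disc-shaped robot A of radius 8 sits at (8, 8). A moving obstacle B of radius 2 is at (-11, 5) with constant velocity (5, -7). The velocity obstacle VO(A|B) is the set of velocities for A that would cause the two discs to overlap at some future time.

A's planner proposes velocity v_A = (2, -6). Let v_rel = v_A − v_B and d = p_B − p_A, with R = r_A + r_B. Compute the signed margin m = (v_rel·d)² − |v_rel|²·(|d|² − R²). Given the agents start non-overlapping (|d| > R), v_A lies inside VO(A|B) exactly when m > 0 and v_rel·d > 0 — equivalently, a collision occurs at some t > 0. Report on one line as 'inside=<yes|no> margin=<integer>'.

d = (-19, -3),  |d|² = 370;  R = 8+2 = 10,  c = 370−10² = 270
v_rel = (-3, 1),  |v_rel|² = 10;  v_rel·d = (-3)·(-19) + (1)·(-3) = 54
10·t² − 108·t + 270 = 0  ⇒  m = 54² − 10·270 = 216
m = 216 > 0,  v_rel·d = 54 > 0  ⇒  inside

inside=yes margin=216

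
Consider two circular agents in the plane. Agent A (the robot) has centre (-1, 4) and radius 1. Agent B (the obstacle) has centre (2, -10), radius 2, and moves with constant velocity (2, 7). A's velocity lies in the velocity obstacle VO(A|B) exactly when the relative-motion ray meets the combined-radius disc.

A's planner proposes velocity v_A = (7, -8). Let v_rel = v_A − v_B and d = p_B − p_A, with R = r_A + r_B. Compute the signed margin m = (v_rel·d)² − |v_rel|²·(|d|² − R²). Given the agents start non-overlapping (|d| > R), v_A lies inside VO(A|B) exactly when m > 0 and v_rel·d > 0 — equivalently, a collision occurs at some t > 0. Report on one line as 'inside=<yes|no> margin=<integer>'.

d = (3, -14),  |d|² = 205;  R = 1+2 = 3,  c = 205−3² = 196
v_rel = (5, -15),  |v_rel|² = 250;  v_rel·d = (5)·(3) + (-15)·(-14) = 225
250·t² − 450·t + 196 = 0  ⇒  m = 225² − 250·196 = 1625
m = 1625 > 0,  v_rel·d = 225 > 0  ⇒  inside

inside=yes margin=1625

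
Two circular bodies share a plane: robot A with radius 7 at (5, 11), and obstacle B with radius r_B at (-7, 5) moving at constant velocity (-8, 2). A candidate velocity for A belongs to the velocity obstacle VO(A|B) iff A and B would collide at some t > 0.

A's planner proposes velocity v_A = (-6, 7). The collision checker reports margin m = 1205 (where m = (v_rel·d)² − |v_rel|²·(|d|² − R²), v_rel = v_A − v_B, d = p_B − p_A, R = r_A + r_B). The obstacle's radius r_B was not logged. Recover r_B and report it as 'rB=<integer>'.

m = 1205
d = (-12, -6);  v_rel = (2, 5),  |v_rel|² = 29
v_rel×d = (2)·(-6) − (5)·(-12) = 48
since m = R²·29 − 48²:  R² = (2304 + 1205) / 29 = 121
R = √121 = 11  ⇒  r_B = 11 − 7 = 4

rB=4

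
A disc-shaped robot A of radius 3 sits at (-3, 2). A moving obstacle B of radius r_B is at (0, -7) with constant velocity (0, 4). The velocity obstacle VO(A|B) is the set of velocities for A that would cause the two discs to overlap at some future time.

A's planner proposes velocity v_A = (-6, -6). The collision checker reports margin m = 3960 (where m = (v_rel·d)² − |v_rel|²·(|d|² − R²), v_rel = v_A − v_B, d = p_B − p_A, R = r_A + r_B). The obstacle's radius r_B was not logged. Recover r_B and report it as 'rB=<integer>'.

m = 3960
d = (3, -9);  v_rel = (-6, -10),  |v_rel|² = 136
v_rel×d = (-6)·(-9) − (-10)·(3) = 84
since m = R²·136 − 84²:  R² = (7056 + 3960) / 136 = 81
R = √81 = 9  ⇒  r_B = 9 − 3 = 6

rB=6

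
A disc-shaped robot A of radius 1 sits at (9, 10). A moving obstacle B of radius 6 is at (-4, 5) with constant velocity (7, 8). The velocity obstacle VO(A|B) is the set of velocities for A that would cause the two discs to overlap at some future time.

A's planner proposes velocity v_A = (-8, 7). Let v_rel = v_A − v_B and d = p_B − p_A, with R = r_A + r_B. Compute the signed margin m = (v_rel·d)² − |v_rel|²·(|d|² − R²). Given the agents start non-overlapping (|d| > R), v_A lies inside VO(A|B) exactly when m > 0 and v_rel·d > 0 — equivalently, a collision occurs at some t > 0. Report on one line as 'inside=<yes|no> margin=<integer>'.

d = (-13, -5),  |d|² = 194;  R = 1+6 = 7,  c = 194−7² = 145
v_rel = (-15, -1),  |v_rel|² = 226;  v_rel·d = (-15)·(-13) + (-1)·(-5) = 200
226·t² − 400·t + 145 = 0  ⇒  m = 200² − 226·145 = 7230
m = 7230 > 0,  v_rel·d = 200 > 0  ⇒  inside

inside=yes margin=7230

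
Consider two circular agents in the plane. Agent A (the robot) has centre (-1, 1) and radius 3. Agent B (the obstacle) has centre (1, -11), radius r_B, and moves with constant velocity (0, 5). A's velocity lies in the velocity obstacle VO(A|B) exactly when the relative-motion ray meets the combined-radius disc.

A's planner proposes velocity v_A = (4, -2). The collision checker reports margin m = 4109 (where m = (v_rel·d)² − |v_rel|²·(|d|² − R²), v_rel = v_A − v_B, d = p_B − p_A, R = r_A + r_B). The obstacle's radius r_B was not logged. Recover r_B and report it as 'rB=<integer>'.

m = 4109
d = (2, -12);  v_rel = (4, -7),  |v_rel|² = 65
v_rel×d = (4)·(-12) − (-7)·(2) = -34
since m = R²·65 − (-34)²:  R² = (1156 + 4109) / 65 = 81
R = √81 = 9  ⇒  r_B = 9 − 3 = 6

rB=6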